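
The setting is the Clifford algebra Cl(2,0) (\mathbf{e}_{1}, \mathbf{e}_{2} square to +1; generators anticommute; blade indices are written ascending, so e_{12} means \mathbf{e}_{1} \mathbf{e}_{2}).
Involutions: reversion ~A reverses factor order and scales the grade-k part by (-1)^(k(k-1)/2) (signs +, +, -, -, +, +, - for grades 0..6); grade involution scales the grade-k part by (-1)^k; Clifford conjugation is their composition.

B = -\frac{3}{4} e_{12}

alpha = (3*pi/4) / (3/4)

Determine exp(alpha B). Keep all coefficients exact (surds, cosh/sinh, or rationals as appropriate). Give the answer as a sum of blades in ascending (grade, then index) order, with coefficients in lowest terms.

B^2 = (-\frac{3}{4})^2*(e_{12})^2 = \frac{9}{16}*(-1) = -\frac{9}{16} (a basis 2-blade squares to minus the product of its generators' squares).
B^2 = -\frac{9}{16} — since the square is negative, the closed form is circular: l = \frac{3}{4}, alpha*l = \frac{3 \pi}{4}, so exp(alpha B) = cos(\frac{3 \pi}{4}) + (sin(\frac{3 \pi}{4})/(\frac{3}{4}))*B = - \frac{\sqrt{2}}{2} + (\frac{2 \sqrt{2}}{3})*B.
Answer: - \frac{\sqrt{2}}{2} - \frac{\sqrt{2}}{2} e_{12}


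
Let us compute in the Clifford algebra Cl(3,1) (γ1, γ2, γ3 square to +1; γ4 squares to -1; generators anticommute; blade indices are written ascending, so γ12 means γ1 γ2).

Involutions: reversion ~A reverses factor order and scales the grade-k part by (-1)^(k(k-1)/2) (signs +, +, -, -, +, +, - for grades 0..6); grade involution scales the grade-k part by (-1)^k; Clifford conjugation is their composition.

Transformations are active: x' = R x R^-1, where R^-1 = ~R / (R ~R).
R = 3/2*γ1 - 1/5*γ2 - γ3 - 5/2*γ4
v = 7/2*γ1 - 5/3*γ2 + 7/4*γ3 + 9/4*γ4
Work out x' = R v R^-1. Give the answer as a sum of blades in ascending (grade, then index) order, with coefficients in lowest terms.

~R = 3/2*γ1 - 1/5*γ2 - γ3 - 5/2*γ4, and R ~R = -74/25, so R^-1 = ~R / (-74/25).
R v = 227/24 - 9/5*γ12 + 49/8*γ13 + 97/8*γ14 - 121/60*γ23 - 277/60*γ24 + 17/8*γ34
Answer: -7747/592*γ1 + 2615/888*γ2 + 4121/888*γ3 + 24379/1776*γ4


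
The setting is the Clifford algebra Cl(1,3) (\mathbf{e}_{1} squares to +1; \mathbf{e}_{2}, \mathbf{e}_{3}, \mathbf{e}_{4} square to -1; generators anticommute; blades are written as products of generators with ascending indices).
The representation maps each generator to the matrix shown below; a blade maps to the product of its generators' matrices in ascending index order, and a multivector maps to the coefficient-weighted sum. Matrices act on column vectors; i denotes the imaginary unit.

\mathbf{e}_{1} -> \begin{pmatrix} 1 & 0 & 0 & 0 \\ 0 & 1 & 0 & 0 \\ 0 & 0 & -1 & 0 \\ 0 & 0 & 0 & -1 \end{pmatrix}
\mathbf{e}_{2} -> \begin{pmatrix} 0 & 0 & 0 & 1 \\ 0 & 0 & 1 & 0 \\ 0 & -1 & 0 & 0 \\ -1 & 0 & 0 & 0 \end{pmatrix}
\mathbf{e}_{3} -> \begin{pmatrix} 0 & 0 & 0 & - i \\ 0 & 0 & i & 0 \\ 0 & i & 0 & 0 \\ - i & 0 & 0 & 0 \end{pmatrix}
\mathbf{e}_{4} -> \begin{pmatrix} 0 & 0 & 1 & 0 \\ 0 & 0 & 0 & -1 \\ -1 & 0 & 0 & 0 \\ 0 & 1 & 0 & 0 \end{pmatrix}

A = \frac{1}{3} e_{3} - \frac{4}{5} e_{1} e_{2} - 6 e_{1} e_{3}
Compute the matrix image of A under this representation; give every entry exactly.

Bivector images (products of the table entries): rho(e_{1} e_{2}) = rho(\mathbf{e}_{1})rho(\mathbf{e}_{2}) = \begin{pmatrix} 0 & 0 & 0 & 1 \\ 0 & 0 & 1 & 0 \\ 0 & 1 & 0 & 0 \\ 1 & 0 & 0 & 0 \end{pmatrix}; rho(e_{1} e_{3}) = rho(\mathbf{e}_{1})rho(\mathbf{e}_{3}) = \begin{pmatrix} 0 & 0 & 0 & - i \\ 0 & 0 & i & 0 \\ 0 & - i & 0 & 0 \\ i & 0 & 0 & 0 \end{pmatrix}.
M = (\frac{1}{3})*rho(e_{3}) + (-\frac{4}{5})*rho(e_{1} e_{2}) + (-6)*rho(e_{1} e_{3}), summed entrywise:
Answer: \begin{pmatrix} 0 & 0 & 0 & - \frac{4}{5} + \frac{17 i}{3} \\ 0 & 0 & - \frac{4}{5} - \frac{17 i}{3} & 0 \\ 0 & - \frac{4}{5} + \frac{19 i}{3} & 0 & 0 \\ - \frac{4}{5} - \frac{19 i}{3} & 0 & 0 & 0 \end{pmatrix}


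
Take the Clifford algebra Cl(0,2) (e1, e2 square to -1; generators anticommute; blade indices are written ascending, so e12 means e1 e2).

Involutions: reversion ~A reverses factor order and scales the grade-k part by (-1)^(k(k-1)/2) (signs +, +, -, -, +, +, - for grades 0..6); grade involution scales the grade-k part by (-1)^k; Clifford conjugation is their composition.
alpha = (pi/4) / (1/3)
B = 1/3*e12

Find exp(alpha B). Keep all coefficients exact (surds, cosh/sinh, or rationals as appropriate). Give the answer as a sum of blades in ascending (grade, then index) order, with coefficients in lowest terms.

B^2 = (1/3)^2*(e12)^2 = 1/9*(-1) = -1/9 (a basis 2-blade squares to minus the product of its generators' squares).
B^2 = -1/9 — since the square is negative, the closed form is circular: l = 1/3, alpha*l = pi/4, so exp(alpha B) = cos(pi/4) + (sin(pi/4)/(1/3))*B = sqrt(2)/2 + (3*sqrt(2)/2)*B.
Answer: sqrt(2)/2 + sqrt(2)/2*e12


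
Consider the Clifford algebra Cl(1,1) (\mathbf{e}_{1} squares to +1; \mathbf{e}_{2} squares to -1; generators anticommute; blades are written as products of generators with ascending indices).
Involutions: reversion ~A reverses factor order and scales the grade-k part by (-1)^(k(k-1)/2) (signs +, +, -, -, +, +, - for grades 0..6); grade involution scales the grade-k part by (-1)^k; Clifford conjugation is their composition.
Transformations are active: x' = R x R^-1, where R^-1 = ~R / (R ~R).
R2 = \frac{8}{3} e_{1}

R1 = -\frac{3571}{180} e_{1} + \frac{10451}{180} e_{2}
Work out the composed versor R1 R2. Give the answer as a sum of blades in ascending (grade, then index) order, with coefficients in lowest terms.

Distribute over the terms of R2 (each basis-blade product reordered to ascending indices, repeated generators contracted through their squares):
R1 (\frac{8}{3} e_{1}) = -\frac{7142}{135} - \frac{20902}{135} e_{1} e_{2}
Answer: -\frac{7142}{135} - \frac{20902}{135} e_{1} e_{2}


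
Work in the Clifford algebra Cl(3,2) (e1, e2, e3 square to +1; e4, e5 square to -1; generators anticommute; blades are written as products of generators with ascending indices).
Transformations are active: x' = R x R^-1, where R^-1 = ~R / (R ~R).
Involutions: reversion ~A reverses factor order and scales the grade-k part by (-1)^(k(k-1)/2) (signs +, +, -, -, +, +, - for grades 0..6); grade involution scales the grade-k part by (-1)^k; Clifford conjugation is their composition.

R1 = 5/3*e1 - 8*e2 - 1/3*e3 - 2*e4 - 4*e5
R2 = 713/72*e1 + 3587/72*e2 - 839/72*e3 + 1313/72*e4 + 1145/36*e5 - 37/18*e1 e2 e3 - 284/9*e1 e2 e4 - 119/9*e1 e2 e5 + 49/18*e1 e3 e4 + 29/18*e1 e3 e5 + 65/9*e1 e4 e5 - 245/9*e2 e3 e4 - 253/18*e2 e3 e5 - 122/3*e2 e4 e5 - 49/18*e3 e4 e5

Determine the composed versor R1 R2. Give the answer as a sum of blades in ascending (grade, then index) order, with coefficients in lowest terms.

Distribute over the terms of R1 (each basis-blade product reordered to ascending indices, repeated generators contracted through their squares):
(5/3*e1) R2 = 3565/216 + 17935/216*e1 e2 - 4195/216*e1 e3 + 6565/216*e1 e4 + 5725/108*e1 e5 - 185/54*e2 e3 - 1420/27*e2 e4 - 595/27*e2 e5 + 245/54*e3 e4 + 145/54*e3 e5 + 325/27*e4 e5 - 1225/27*e1 e2 e3 e4 - 1265/54*e1 e2 e3 e5 - 610/9*e1 e2 e4 e5 - 245/54*e1 e3 e4 e5
(-8*e2) R2 = -3587/9 + 713/9*e1 e2 - 148/9*e1 e3 - 2272/9*e1 e4 - 952/9*e1 e5 + 839/9*e2 e3 - 1313/9*e2 e4 - 2290/9*e2 e5 + 1960/9*e3 e4 + 1012/9*e3 e5 + 976/3*e4 e5 + 196/9*e1 e2 e3 e4 + 116/9*e1 e2 e3 e5 + 520/9*e1 e2 e4 e5 + 196/9*e2 e3 e4 e5
(-1/3*e3) R2 = 839/216 + 37/54*e1 e2 + 713/216*e1 e3 + 49/54*e1 e4 + 29/54*e1 e5 + 3587/216*e2 e3 - 245/27*e2 e4 - 253/54*e2 e5 - 1313/216*e3 e4 - 1145/108*e3 e5 + 49/54*e4 e5 + 284/27*e1 e2 e3 e4 + 119/27*e1 e2 e3 e5 + 65/27*e1 e3 e4 e5 - 122/9*e2 e3 e4 e5
(-2*e4) R2 = 1313/36 - 568/9*e1 e2 + 49/9*e1 e3 + 713/36*e1 e4 - 130/9*e1 e5 - 490/9*e2 e3 + 3587/36*e2 e4 + 244/3*e2 e5 - 839/36*e3 e4 + 49/9*e3 e5 - 1145/18*e4 e5 - 37/9*e1 e2 e3 e4 + 238/9*e1 e2 e4 e5 - 29/9*e1 e3 e4 e5 + 253/9*e2 e3 e4 e5
(-4*e5) R2 = 1145/9 - 476/9*e1 e2 + 58/9*e1 e3 + 260/9*e1 e4 + 713/18*e1 e5 - 506/9*e2 e3 - 488/3*e2 e4 + 3587/18*e2 e5 - 98/9*e3 e4 - 839/18*e3 e5 + 1313/18*e4 e5 - 74/9*e1 e2 e3 e5 - 1136/9*e1 e2 e4 e5 + 98/9*e1 e3 e4 e5 - 980/9*e2 e3 e4 e5
Summing the partial products and collecting blades:
Answer: -7721/36 + 10139/216*e1 e2 - 2233/108*e1 e3 - 37249/216*e1 e4 - 2923/108*e1 e5 - 307/72*e2 e3 - 3247/12*e2 e4 - 5/9*e2 e5 + 4369/24*e3 e4 + 2281/36*e3 e5 + 6257/18*e4 e5 - 464/27*e1 e2 e3 e4 - 775/54*e1 e2 e3 e5 - 988/9*e1 e2 e4 e5 + 299/54*e1 e3 e4 e5 - 653/9*e2 e3 e4 e5


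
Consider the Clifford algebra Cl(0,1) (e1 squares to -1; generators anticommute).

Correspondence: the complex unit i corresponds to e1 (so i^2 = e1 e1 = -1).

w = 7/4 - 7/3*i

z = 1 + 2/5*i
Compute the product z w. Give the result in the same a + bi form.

In blades: z = 1 + 2/5*e1, w = 7/4 - 7/3*e1.
Distribute z over w term by term (generator squares from the signature, products reordered to ascending indices): (1)*w = 7/4 - 7/3*e1; (2/5*e1)*w = 14/15 + 7/10*e1.
Sum: 161/60 - 49/30*e1; translating back through the correspondence:
Answer: 161/60 - 49/30*i


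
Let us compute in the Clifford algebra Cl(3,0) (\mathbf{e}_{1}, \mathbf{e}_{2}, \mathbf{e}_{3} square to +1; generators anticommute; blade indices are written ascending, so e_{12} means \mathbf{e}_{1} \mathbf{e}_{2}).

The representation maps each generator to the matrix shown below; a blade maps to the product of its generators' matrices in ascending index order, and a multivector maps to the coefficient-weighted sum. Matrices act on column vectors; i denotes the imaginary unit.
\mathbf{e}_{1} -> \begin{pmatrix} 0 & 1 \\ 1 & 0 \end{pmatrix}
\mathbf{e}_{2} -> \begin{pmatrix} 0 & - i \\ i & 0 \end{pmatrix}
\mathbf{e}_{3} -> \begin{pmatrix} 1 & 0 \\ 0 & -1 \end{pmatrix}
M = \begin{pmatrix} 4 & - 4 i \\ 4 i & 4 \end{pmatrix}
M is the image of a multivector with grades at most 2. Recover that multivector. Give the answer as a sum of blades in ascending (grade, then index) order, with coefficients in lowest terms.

Method: 1, rho(e_{1}), rho(e_{2}), rho(e_{3}) form a trace-orthogonal basis of the 2x2 complex matrices (tr(X Y) = 2 if X = Y, else 0), so M = m0*1 + m1*rho(e_{1}) + m2*rho(e_{2}) + m3*rho(e_{3}) with m0 = tr(M)/2 = 4, m1 = tr(M rho(e_{1}))/2 = 0, m2 = tr(M rho(e_{2}))/2 = 4, m3 = tr(M rho(e_{3}))/2 = 0.
Multiplying table entries, the bivector images are rho(e_{12}) = i*rho(e_{3}), rho(e_{13}) = -i*rho(e_{2}), rho(e_{23}) = i*rho(e_{1}); with real blade coefficients the real parts of m0..m3 are the coefficients of 1, e_{1}, e_{2}, e_{3} and the imaginary parts give the bivectors (e_{23}: Im m1, e_{13}: -Im m2, e_{12}: Im m3).
Answer: 4 + 4 e_{2}


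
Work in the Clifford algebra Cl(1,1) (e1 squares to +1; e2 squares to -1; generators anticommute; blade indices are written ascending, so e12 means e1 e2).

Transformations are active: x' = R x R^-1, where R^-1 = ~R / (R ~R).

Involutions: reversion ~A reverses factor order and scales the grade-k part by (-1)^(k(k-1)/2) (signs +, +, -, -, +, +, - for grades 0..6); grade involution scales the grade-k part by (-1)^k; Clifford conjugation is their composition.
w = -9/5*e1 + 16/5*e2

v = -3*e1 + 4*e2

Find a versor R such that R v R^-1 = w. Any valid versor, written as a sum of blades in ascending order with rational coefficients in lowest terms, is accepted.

Equal squares first: v^2 = w^2 = -7. Then v + w = -24/5*e1 + 36/5*e2 is a versor taking v to w, provided it is invertible.
Answer: -24/5*e1 + 36/5*e2


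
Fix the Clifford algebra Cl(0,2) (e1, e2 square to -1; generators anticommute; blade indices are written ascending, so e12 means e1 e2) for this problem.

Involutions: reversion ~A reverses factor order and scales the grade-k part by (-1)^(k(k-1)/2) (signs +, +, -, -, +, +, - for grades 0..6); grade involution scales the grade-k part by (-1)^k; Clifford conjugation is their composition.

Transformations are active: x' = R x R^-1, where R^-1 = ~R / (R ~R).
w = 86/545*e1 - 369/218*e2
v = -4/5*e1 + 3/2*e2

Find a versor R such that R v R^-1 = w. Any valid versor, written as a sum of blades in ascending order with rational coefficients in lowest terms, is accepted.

Key observation: q(v) = q(w) = -289/100 (sandwiches preserve the norm), so R = v + w = -70/109*e1 - 21/109*e2 works whenever it is invertible — the component of v along it is kept and (v - w)/2 reverses, sending v to w.
Answer: -70/109*e1 - 21/109*e2


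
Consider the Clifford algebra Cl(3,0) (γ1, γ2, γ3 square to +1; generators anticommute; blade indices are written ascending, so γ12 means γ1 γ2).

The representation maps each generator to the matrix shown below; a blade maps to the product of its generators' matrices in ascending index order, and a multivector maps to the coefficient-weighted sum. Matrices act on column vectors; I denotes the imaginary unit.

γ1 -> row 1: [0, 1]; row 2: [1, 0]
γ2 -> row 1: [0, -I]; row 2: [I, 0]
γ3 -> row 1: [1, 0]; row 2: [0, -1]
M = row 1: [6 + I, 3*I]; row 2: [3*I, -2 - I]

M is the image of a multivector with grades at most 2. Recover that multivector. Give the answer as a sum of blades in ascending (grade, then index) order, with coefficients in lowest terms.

Method: 1, rho(γ1), rho(γ2), rho(γ3) form a trace-orthogonal basis of the 2x2 complex matrices (tr(X Y) = 2 if X = Y, else 0), so M = m0*1 + m1*rho(γ1) + m2*rho(γ2) + m3*rho(γ3) with m0 = tr(M)/2 = 2, m1 = tr(M rho(γ1))/2 = 3*I, m2 = tr(M rho(γ2))/2 = 0, m3 = tr(M rho(γ3))/2 = 4 + I.
Multiplying table entries, the bivector images are rho(γ12) = I*rho(γ3), rho(γ13) = -I*rho(γ2), rho(γ23) = I*rho(γ1); with real blade coefficients the real parts of m0..m3 are the coefficients of 1, γ1, γ2, γ3 and the imaginary parts give the bivectors (γ23: Im m1, γ13: -Im m2, γ12: Im m3).
Answer: 2 + 4*γ3 + γ12 + 3*γ23


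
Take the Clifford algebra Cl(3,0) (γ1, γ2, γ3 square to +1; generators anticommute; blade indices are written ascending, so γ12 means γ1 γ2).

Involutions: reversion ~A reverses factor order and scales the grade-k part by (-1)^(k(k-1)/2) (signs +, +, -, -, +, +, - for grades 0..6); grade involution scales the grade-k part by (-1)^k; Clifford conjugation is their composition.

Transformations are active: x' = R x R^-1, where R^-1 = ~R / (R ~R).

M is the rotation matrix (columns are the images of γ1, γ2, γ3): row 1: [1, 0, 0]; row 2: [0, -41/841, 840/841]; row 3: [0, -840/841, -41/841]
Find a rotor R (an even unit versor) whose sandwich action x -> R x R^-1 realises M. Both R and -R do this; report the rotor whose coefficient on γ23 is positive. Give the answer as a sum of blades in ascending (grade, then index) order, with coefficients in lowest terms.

Method: write R = a + b12*γ12 + b13*γ13 + b23*γ23 with a^2 + b12^2 + b13^2 + b23^2 = 1 (so R^-1 = ~R). Expanding the columns R e_j ~R gives tr M = 4a^2 - 1 and, from the antisymmetric part, M21 - M12 = -4a*b12, M13 - M31 = 4a*b13, M32 - M23 = -4a*b23.
Here tr M = 759/841, so a^2 = (1 + tr M)/4 = 400/841 and a = ±20/29. Taking a = 20/29: M21 - M12 = 0, M13 - M31 = 0, M32 - M23 = -1680/841, giving b12 = 0, b13 = 0, b23 = 21/29, i.e. R = 20/29 + 21/29*γ23.
Its γ23 coefficient is already positive.
Answer: 20/29 + 21/29*γ23. Why the constraint matters: R and -R act identically through the sandwich — M has trace 759/841 either way — so only the sign condition on γ23 picks one of the two preimages.


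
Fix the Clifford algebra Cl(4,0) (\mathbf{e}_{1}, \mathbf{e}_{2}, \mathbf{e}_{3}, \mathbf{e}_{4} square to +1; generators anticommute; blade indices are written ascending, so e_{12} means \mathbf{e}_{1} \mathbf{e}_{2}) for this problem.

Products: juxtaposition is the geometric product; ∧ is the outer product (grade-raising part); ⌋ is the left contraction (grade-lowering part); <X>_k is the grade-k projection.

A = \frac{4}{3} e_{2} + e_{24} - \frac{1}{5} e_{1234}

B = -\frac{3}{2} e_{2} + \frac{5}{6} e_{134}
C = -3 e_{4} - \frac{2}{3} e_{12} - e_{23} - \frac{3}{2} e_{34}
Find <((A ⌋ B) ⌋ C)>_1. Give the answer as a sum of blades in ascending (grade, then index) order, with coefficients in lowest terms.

step 1: -2
step 2: 6 e_{4} + \frac{4}{3} e_{12} + 2 e_{23} + 3 e_{34}
step 3: 6 e_{4}
Answer: 6 e_{4}


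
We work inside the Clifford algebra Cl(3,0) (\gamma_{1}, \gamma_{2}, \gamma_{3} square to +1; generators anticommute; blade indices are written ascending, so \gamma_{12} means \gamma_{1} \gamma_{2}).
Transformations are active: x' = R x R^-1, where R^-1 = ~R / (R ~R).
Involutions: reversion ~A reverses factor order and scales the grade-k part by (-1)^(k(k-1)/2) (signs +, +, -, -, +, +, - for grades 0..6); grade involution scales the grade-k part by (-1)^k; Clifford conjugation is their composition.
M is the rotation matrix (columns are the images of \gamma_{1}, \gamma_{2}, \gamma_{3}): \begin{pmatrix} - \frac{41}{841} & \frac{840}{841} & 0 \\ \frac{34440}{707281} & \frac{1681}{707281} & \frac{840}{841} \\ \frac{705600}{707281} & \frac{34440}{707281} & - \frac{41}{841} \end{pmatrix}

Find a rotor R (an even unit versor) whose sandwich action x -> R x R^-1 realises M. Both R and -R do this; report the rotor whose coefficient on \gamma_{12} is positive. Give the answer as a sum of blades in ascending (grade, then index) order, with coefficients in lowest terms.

Method: write R = a + b12*\gamma_{12} + b13*\gamma_{13} + b23*\gamma_{23} with a^2 + b12^2 + b13^2 + b23^2 = 1 (so R^-1 = ~R). Expanding the columns R e_j ~R gives tr M = 4a^2 - 1 and, from the antisymmetric part, M21 - M12 = -4a*b12, M13 - M31 = 4a*b13, M32 - M23 = -4a*b23.
Here tr M = -\frac{67281}{707281}, so a^2 = (1 + tr M)/4 = \frac{160000}{707281} and a = ±\frac{400}{841}. Taking a = \frac{400}{841}: M21 - M12 = -\frac{672000}{707281}, M13 - M31 = -\frac{705600}{707281}, M32 - M23 = -\frac{672000}{707281}, giving b12 = \frac{420}{841}, b13 = -\frac{441}{841}, b23 = \frac{420}{841}, i.e. R = \frac{400}{841} + \frac{420}{841} \gamma_{12} - \frac{441}{841} \gamma_{13} + \frac{420}{841} \gamma_{23}.
Its \gamma_{12} coefficient is already positive.
Answer: \frac{400}{841} + \frac{420}{841} \gamma_{12} - \frac{441}{841} \gamma_{13} + \frac{420}{841} \gamma_{23}. Key observation: the double cover Spin(3) -> SO(3) sends R and -R to the same matrix (trace -\frac{67281}{707281} here), so the stated sign of the \gamma_{12} coefficient is what selects one sheet.


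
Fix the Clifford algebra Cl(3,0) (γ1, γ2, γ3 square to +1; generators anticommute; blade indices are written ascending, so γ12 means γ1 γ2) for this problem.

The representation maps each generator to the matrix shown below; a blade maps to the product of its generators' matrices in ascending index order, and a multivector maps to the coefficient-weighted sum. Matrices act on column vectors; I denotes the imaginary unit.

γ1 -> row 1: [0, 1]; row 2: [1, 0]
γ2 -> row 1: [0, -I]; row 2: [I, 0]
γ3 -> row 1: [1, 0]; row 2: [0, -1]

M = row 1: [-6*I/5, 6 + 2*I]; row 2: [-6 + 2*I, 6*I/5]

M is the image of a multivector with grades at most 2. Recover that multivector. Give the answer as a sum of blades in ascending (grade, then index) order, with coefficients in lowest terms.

Method: 1, rho(γ1), rho(γ2), rho(γ3) form a trace-orthogonal basis of the 2x2 complex matrices (tr(X Y) = 2 if X = Y, else 0), so M = m0*1 + m1*rho(γ1) + m2*rho(γ2) + m3*rho(γ3) with m0 = tr(M)/2 = 0, m1 = tr(M rho(γ1))/2 = 2*I, m2 = tr(M rho(γ2))/2 = 6*I, m3 = tr(M rho(γ3))/2 = -6*I/5.
Multiplying table entries, the bivector images are rho(γ12) = I*rho(γ3), rho(γ13) = -I*rho(γ2), rho(γ23) = I*rho(γ1); with real blade coefficients the real parts of m0..m3 are the coefficients of 1, γ1, γ2, γ3 and the imaginary parts give the bivectors (γ23: Im m1, γ13: -Im m2, γ12: Im m3).
Answer: -6/5*γ12 - 6*γ13 + 2*γ23


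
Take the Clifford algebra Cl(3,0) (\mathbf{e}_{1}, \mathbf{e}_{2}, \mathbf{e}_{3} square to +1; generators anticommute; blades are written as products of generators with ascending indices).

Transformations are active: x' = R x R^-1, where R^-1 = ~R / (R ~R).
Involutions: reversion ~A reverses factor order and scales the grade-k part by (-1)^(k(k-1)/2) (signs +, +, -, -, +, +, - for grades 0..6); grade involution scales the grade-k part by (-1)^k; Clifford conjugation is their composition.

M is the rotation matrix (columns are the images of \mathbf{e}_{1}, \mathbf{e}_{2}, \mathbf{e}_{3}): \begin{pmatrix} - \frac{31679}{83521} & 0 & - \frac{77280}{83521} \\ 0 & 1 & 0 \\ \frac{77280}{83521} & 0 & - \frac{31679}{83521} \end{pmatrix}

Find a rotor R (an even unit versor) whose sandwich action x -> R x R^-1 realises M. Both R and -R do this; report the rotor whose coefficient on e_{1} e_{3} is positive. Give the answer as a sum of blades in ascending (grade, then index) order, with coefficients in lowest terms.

Method: write R = a + b12*e_{1} e_{2} + b13*e_{1} e_{3} + b23*e_{2} e_{3} with a^2 + b12^2 + b13^2 + b23^2 = 1 (so R^-1 = ~R). Expanding the columns R e_j ~R gives tr M = 4a^2 - 1 and, from the antisymmetric part, M21 - M12 = -4a*b12, M13 - M31 = 4a*b13, M32 - M23 = -4a*b23.
Here tr M = \frac{20163}{83521}, so a^2 = (1 + tr M)/4 = \frac{25921}{83521} and a = ±\frac{161}{289}. Taking a = \frac{161}{289}: M21 - M12 = 0, M13 - M31 = -\frac{154560}{83521}, M32 - M23 = 0, giving b12 = 0, b13 = -\frac{240}{289}, b23 = 0, i.e. R = \frac{161}{289} - \frac{240}{289} e_{1} e_{3}.
Its e_{1} e_{3} coefficient is negative, so report the other preimage -R.
Answer: -\frac{161}{289} + \frac{240}{289} e_{1} e_{3}. Sheet selection: the two-to-one cover makes ±R indistinguishable at the matrix level (trace \frac{20163}{83521}), so uniqueness comes from the required sign on e_{1} e_{3}.


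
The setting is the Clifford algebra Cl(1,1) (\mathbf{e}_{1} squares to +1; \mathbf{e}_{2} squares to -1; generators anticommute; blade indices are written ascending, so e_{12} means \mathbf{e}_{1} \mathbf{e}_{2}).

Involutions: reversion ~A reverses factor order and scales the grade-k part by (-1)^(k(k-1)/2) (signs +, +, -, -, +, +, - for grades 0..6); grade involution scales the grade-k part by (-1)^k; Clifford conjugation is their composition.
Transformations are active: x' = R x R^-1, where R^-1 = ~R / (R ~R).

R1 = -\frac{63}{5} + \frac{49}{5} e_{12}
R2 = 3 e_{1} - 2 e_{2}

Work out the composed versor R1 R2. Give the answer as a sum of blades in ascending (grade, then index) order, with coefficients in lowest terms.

Distribute over the terms of R1 (each basis-blade product reordered to ascending indices, repeated generators contracted through their squares):
(-\frac{63}{5}) R2 = -\frac{189}{5} e_{1} + \frac{126}{5} e_{2}
(\frac{49}{5} e_{12}) R2 = \frac{98}{5} e_{1} - \frac{147}{5} e_{2}
Summing the partial products and collecting blades:
Answer: -\frac{91}{5} e_{1} - \frac{21}{5} e_{2}


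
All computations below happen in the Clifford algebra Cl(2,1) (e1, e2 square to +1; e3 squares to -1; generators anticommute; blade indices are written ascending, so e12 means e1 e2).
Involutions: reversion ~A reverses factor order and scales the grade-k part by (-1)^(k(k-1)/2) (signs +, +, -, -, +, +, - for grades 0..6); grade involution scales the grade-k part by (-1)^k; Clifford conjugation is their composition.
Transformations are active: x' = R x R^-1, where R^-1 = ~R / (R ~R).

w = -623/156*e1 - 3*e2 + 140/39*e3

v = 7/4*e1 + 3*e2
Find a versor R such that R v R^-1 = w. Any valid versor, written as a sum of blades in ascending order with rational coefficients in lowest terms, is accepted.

R = v + w = -175/78*e1 + 140/39*e3 works: the equal norms (193/16) guarantee its sandwich swaps v into w.
Answer: -175/78*e1 + 140/39*e3


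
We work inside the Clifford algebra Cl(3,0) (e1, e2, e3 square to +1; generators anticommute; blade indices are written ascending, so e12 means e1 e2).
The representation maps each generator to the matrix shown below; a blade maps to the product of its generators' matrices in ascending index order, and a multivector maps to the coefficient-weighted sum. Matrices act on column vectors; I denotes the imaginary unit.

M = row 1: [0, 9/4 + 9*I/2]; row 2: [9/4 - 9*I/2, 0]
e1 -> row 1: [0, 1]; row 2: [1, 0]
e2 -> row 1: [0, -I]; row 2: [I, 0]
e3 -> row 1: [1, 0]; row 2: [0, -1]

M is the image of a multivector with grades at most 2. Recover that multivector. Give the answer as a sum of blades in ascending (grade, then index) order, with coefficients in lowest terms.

Method: 1, rho(e1), rho(e2), rho(e3) form a trace-orthogonal basis of the 2x2 complex matrices (tr(X Y) = 2 if X = Y, else 0), so M = m0*1 + m1*rho(e1) + m2*rho(e2) + m3*rho(e3) with m0 = tr(M)/2 = 0, m1 = tr(M rho(e1))/2 = 9/4, m2 = tr(M rho(e2))/2 = -9/2, m3 = tr(M rho(e3))/2 = 0.
Multiplying table entries, the bivector images are rho(e12) = I*rho(e3), rho(e13) = -I*rho(e2), rho(e23) = I*rho(e1); with real blade coefficients the real parts of m0..m3 are the coefficients of 1, e1, e2, e3 and the imaginary parts give the bivectors (e23: Im m1, e13: -Im m2, e12: Im m3).
Answer: 9/4*e1 - 9/2*e2


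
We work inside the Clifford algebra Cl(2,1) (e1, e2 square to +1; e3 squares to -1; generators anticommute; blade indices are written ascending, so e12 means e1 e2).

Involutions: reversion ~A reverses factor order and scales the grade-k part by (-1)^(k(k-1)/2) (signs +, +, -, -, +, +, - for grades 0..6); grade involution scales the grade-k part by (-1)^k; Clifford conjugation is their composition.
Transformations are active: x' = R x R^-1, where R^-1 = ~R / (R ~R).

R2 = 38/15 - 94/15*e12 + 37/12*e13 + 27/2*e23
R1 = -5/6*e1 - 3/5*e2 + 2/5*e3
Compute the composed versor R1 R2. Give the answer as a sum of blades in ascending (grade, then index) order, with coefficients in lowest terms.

Distribute over the terms of R1 (each basis-blade product reordered to ascending indices, repeated generators contracted through their squares):
(-5/6*e1) R2 = -19/9*e1 + 47/9*e2 - 185/72*e3 - 45/4*e123
(-3/5*e2) R2 = -94/25*e1 - 38/25*e2 - 81/10*e3 + 37/20*e123
(2/5*e3) R2 = 37/30*e1 + 27/5*e2 + 76/75*e3 - 188/75*e123
Summing the partial products and collecting blades:
Answer: -2087/450*e1 + 2048/225*e2 - 17381/1800*e3 - 893/75*e123


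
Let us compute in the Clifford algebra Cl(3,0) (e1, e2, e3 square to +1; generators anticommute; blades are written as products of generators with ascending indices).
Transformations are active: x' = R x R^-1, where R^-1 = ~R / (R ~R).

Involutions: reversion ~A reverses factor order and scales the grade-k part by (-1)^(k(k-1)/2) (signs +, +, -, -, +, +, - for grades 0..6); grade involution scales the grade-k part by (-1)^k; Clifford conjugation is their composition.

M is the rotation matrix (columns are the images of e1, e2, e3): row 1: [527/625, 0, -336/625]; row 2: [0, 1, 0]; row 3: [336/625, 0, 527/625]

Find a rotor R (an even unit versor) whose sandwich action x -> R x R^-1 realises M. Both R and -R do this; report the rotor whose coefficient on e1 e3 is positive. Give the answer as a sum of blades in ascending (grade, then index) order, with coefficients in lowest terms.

Method: write R = a + b12*e1 e2 + b13*e1 e3 + b23*e2 e3 with a^2 + b12^2 + b13^2 + b23^2 = 1 (so R^-1 = ~R). Expanding the columns R e_j ~R gives tr M = 4a^2 - 1 and, from the antisymmetric part, M21 - M12 = -4a*b12, M13 - M31 = 4a*b13, M32 - M23 = -4a*b23.
Here tr M = 1679/625, so a^2 = (1 + tr M)/4 = 576/625 and a = ±24/25. Taking a = 24/25: M21 - M12 = 0, M13 - M31 = -672/625, M32 - M23 = 0, giving b12 = 0, b13 = -7/25, b23 = 0, i.e. R = 24/25 - 7/25*e1 e3.
Its e1 e3 coefficient is negative, so report the other preimage -R.
Answer: -24/25 + 7/25*e1 e3. Note: both R and -R realise this M (trace 1679/625); the covering map identifies them, and the e1 e3-coefficient sign is the tie-breaker.


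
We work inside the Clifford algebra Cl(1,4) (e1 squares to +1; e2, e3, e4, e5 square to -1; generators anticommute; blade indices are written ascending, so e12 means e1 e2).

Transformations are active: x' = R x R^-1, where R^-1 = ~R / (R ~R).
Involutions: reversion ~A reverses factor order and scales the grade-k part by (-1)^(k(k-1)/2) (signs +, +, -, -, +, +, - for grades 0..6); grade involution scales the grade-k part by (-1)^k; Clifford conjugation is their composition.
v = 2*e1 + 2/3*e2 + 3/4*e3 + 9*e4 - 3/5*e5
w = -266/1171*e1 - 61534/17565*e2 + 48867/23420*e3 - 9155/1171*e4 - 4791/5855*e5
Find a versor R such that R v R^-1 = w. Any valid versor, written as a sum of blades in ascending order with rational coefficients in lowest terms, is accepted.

Construction: equal norms (both -282121/3600) license R = v + w = 2076/1171*e1 - 16608/5855*e2 + 16608/5855*e3 + 1384/1171*e4 - 8304/5855*e5 — nothing changes along that direction, while (v - w)/2 changes sign, so v maps onto w.
Answer: 2076/1171*e1 - 16608/5855*e2 + 16608/5855*e3 + 1384/1171*e4 - 8304/5855*e5


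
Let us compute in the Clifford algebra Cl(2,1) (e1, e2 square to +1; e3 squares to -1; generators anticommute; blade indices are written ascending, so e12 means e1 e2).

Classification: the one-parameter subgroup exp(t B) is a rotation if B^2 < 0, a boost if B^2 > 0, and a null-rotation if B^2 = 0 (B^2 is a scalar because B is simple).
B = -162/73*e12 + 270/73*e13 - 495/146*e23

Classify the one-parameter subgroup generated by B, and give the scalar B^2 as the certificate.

B^2 term by term: the squares give (-162/73)^2*(e12)^2 + (270/73)^2*(e13)^2 + (-495/146)^2*(e23)^2 = 26244/5329*(-1) + 72900/5329*(+1) + 245025/21316*(+1) = 81/4 (each basis 2-blade squares to minus the product of its generators' squares); cross terms between blades sharing an index anticommute and cancel. So B^2 = 81/4.
Answer: boost, certificate B^2 = 81/4. Why this suffices: the scalar 81/4 survives any versor conjugation, so its sign alone determines the class however B is presented.


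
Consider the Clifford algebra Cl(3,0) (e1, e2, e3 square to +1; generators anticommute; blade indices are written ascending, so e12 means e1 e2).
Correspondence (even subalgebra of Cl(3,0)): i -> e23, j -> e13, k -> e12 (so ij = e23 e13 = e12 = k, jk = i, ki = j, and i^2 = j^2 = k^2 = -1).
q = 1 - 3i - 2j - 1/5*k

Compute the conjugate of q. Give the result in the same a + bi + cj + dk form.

In blades: q = 1 - 1/5*e12 - 2*e13 - 3*e23.
Quaternion conjugation is reversion on the even subalgebra: the scalar is fixed and every grade-2 blade flips sign, giving 1 + 1/5*e12 + 2*e13 + 3*e23; translating back:
Answer: 1 + 3i + 2j + 1/5*k


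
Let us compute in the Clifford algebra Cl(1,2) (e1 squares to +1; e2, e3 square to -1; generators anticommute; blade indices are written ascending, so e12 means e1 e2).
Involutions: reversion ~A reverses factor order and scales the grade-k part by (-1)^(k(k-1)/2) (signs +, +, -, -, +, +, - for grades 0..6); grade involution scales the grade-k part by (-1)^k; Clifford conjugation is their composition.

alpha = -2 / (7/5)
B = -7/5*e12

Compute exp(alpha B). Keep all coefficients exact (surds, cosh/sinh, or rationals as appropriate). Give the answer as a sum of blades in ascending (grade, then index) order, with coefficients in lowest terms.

B^2 = (-7/5)^2*(e12)^2 = 49/25*(+1) = 49/25 (a basis 2-blade squares to minus the product of its generators' squares).
B^2 = 49/25 — since the square is positive, the closed form is hyperbolic: l = 7/5, alpha*l = -2, so exp(alpha B) = cosh(-2) + (sinh(-2)/(7/5))*B = cosh(2) + (-5*sinh(2)/7)*B.
Answer: cosh(2) + sinh(2)*e12


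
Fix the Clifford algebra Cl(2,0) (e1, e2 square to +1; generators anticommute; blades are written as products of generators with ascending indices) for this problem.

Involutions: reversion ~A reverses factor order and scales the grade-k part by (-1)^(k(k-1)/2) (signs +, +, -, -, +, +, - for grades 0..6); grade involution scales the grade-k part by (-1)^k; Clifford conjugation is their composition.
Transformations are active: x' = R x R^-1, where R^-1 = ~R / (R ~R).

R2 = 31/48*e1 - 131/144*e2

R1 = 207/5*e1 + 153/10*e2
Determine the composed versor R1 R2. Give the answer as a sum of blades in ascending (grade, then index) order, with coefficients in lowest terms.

Distribute over the terms of R1 (each basis-blade product reordered to ascending indices, repeated generators contracted through their squares):
(207/5*e1) R2 = 2139/80 - 3013/80*e1 e2
(153/10*e2) R2 = -2227/160 - 1581/160*e1 e2
Summing the partial products and collecting blades:
Answer: 2051/160 - 7607/160*e1 e2


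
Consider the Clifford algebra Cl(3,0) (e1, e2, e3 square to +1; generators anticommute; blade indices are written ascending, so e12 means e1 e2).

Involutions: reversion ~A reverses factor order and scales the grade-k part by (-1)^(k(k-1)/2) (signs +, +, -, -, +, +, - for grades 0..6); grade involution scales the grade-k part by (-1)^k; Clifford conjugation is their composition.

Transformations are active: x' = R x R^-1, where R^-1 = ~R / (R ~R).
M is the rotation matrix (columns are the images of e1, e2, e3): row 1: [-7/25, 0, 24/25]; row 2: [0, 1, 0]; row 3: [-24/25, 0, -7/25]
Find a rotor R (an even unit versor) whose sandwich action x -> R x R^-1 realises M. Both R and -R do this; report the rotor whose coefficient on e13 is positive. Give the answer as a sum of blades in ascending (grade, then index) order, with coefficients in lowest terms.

Method: write R = a + b12*e12 + b13*e13 + b23*e23 with a^2 + b12^2 + b13^2 + b23^2 = 1 (so R^-1 = ~R). Expanding the columns R e_j ~R gives tr M = 4a^2 - 1 and, from the antisymmetric part, M21 - M12 = -4a*b12, M13 - M31 = 4a*b13, M32 - M23 = -4a*b23.
Here tr M = 11/25, so a^2 = (1 + tr M)/4 = 9/25 and a = ±3/5. Taking a = 3/5: M21 - M12 = 0, M13 - M31 = 48/25, M32 - M23 = 0, giving b12 = 0, b13 = 4/5, b23 = 0, i.e. R = 3/5 + 4/5*e13.
Its e13 coefficient is already positive.
Answer: 3/5 + 4/5*e13. Note: both R and -R realise this M (trace 11/25); the covering map identifies them, and the e13-coefficient sign is the tie-breaker.


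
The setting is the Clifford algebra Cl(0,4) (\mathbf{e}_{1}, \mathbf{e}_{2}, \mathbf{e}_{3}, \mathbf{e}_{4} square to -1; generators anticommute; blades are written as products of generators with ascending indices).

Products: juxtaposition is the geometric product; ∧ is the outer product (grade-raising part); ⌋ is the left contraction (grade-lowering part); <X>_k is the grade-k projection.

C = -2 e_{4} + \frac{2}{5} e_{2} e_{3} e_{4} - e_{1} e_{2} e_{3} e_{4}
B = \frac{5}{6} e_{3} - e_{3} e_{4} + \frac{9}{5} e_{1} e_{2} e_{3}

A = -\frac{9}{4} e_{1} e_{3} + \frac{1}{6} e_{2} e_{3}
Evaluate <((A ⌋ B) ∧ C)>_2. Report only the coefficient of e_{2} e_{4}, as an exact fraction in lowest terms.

step 1: -\frac{3}{10} e_{1} - \frac{81}{20} e_{2}
step 2: \frac{3}{5} e_{1} e_{4} + \frac{81}{10} e_{2} e_{4} - \frac{3}{25} e_{1} e_{2} e_{3} e_{4}
step 3: \frac{3}{5} e_{1} e_{4} + \frac{81}{10} e_{2} e_{4}
Answer: \frac{81}{10}


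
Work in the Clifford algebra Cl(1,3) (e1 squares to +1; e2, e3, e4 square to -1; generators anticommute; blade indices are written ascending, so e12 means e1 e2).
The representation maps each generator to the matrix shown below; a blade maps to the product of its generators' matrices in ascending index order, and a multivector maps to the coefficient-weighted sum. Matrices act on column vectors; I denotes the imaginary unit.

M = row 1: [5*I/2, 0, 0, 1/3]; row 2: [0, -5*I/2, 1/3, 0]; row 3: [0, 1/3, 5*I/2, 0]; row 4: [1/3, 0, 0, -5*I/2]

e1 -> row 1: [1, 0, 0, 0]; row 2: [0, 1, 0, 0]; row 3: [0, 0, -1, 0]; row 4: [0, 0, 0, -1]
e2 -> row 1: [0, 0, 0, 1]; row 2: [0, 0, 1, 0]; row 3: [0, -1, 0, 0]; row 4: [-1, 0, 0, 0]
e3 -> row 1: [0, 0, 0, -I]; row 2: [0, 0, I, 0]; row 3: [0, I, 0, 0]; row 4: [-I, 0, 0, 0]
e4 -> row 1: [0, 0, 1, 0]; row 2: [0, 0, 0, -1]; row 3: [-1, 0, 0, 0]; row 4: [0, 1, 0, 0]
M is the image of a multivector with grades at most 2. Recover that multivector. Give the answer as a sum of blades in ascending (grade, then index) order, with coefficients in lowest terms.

Method: the blade images are trace-orthogonal — tr(rho(e_A) rho(e_B)^-1) = 4 if A = B and 0 otherwise — and rho(e_A)^-1 = (e_A)^2 * rho(e_A) with (e_A)^2 = +1 or -1, so the coefficient of e_A in the preimage is (e_A)^2 * tr(M rho(e_A))/4.
Nonzero projections over blades of grade <= 2: e12: (e12)^2 = +1, tr(M rho(e12)) = 4/3, coefficient 1/3; e23: (e23)^2 = -1, tr(M rho(e23)) = 10, coefficient -5/2. Every other blade of grade <= 2 projects to 0.
Answer: 1/3*e12 - 5/2*e23


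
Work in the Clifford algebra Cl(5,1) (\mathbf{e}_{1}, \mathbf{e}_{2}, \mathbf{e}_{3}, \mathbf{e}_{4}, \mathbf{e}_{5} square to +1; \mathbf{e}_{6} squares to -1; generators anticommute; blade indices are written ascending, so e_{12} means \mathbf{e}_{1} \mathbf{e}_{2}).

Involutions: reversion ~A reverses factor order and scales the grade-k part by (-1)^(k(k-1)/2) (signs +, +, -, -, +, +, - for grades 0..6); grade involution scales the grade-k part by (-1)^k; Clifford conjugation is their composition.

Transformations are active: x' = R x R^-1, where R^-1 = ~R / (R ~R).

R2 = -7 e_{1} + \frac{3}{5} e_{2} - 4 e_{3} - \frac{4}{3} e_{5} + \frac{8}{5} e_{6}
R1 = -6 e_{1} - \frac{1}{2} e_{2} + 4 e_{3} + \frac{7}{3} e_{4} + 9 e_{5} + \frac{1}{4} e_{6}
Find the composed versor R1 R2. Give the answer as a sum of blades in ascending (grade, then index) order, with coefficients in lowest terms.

Distribute over the terms of R2 (each basis-blade product reordered to ascending indices, repeated generators contracted through their squares):
R1 (-7 e_{1}) = 42 - \frac{7}{2} e_{12} + 28 e_{13} + \frac{49}{3} e_{14} + 63 e_{15} + \frac{7}{4} e_{16}
R1 (\frac{3}{5} e_{2}) = -\frac{3}{10} - \frac{18}{5} e_{12} - \frac{12}{5} e_{23} - \frac{7}{5} e_{24} - \frac{27}{5} e_{25} - \frac{3}{20} e_{26}
R1 (-4 e_{3}) = -16 + 24 e_{13} + 2 e_{23} + \frac{28}{3} e_{34} + 36 e_{35} + e_{36}
R1 (-\frac{4}{3} e_{5}) = -12 + 8 e_{15} + \frac{2}{3} e_{25} - \frac{16}{3} e_{35} - \frac{28}{9} e_{45} + \frac{1}{3} e_{56}
R1 (\frac{8}{5} e_{6}) = -\frac{2}{5} - \frac{48}{5} e_{16} - \frac{4}{5} e_{26} + \frac{32}{5} e_{36} + \frac{56}{15} e_{46} + \frac{72}{5} e_{56}
Summing the partial products and collecting blades:
Answer: \frac{133}{10} - \frac{71}{10} e_{12} + 52 e_{13} + \frac{49}{3} e_{14} + 71 e_{15} - \frac{157}{20} e_{16} - \frac{2}{5} e_{23} - \frac{7}{5} e_{24} - \frac{71}{15} e_{25} - \frac{19}{20} e_{26} + \frac{28}{3} e_{34} + \frac{92}{3} e_{35} + \frac{37}{5} e_{36} - \frac{28}{9} e_{45} + \frac{56}{15} e_{46} + \frac{221}{15} e_{56}


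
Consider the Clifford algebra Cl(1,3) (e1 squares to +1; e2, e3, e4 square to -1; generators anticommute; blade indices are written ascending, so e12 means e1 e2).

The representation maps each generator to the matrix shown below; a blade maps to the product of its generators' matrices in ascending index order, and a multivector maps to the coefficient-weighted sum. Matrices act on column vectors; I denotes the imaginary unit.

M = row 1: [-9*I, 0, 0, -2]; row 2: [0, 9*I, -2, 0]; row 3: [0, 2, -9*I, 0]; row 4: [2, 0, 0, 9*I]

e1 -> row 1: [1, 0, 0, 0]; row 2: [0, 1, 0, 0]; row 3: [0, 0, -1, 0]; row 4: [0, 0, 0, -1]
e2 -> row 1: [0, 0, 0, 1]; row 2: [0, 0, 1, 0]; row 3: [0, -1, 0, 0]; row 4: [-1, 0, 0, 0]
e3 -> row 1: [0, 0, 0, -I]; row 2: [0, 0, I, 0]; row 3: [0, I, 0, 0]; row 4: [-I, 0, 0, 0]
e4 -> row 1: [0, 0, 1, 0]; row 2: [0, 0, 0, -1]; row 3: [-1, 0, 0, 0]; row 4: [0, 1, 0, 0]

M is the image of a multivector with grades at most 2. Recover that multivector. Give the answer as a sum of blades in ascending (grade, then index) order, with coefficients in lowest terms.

Method: the blade images are trace-orthogonal — tr(rho(e_A) rho(e_B)^-1) = 4 if A = B and 0 otherwise — and rho(e_A)^-1 = (e_A)^2 * rho(e_A) with (e_A)^2 = +1 or -1, so the coefficient of e_A in the preimage is (e_A)^2 * tr(M rho(e_A))/4.
Nonzero projections over blades of grade <= 2: e2: (e2)^2 = -1, tr(M rho(e2)) = 8, coefficient -2; e23: (e23)^2 = -1, tr(M rho(e23)) = -36, coefficient 9. Every other blade of grade <= 2 projects to 0.
Answer: -2*e2 + 9*e23


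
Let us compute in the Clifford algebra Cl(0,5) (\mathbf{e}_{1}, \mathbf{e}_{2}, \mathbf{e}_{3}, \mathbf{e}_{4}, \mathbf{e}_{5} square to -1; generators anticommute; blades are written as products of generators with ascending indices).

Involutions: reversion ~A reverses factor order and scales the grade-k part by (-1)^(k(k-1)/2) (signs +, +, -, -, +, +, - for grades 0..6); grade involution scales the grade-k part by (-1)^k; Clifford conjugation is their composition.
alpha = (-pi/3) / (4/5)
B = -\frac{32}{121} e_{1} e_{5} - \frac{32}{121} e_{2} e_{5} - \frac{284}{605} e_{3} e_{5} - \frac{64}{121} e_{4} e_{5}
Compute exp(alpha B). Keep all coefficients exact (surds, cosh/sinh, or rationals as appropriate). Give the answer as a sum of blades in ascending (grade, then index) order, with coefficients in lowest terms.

B^2 term by term: the squares give (-\frac{32}{121})^2*(e_{1} e_{5})^2 + (-\frac{32}{121})^2*(e_{2} e_{5})^2 + (-\frac{284}{605})^2*(e_{3} e_{5})^2 + (-\frac{64}{121})^2*(e_{4} e_{5})^2 = \frac{1024}{14641}*(-1) + \frac{1024}{14641}*(-1) + \frac{80656}{366025}*(-1) + \frac{4096}{14641}*(-1) = -\frac{16}{25} (each basis 2-blade squares to minus the product of its generators' squares); cross terms between blades sharing an index anticommute and cancel. So B^2 = -\frac{16}{25}.
B^2 = -\frac{16}{25} — B^2 < 0, so the exponential closes trigonometrically: l = \frac{4}{5}, alpha*l = - \frac{\pi}{3}, so exp(alpha B) = cos(- \frac{\pi}{3}) + (sin(- \frac{\pi}{3})/(\frac{4}{5}))*B = \frac{1}{2} + (- \frac{5 \sqrt{3}}{8})*B.
Answer: \frac{1}{2} + \frac{20 \sqrt{3}}{121} e_{1} e_{5} + \frac{20 \sqrt{3}}{121} e_{2} e_{5} + \frac{71 \sqrt{3}}{242} e_{3} e_{5} + \frac{40 \sqrt{3}}{121} e_{4} e_{5}
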